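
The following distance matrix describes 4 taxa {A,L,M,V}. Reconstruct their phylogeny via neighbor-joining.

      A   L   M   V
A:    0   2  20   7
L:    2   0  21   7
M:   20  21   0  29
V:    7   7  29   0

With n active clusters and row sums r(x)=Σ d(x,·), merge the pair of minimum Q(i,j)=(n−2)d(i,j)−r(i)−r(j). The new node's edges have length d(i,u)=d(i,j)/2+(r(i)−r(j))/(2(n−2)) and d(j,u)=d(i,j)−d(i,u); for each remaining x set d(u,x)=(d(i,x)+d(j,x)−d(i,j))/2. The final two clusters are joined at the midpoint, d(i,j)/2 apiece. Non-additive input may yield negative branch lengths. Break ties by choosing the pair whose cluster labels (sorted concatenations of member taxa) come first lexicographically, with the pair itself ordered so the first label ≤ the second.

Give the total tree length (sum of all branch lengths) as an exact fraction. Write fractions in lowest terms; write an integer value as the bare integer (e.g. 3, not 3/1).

113/4

step 1: merge (A,M) at d=20, Q=-59; branch lengths A→-1/4, M→81/4; new cluster AM
  updated: d(AM,L)=3/2, d(AM,V)=8
step 2: merge (AM,L) at d=3/2, Q=-33/2; branch lengths AM→5/4, L→1/4; new cluster ALM
  updated: d(ALM,V)=27/4
step 3: merge (ALM,V) at d=27/4; branch lengths ALM→27/8, V→27/8; new cluster ALMV
final tree: (((A:-1/4,M:81/4):5/4,L:1/4):27/8,V:27/8)
total length: 113/4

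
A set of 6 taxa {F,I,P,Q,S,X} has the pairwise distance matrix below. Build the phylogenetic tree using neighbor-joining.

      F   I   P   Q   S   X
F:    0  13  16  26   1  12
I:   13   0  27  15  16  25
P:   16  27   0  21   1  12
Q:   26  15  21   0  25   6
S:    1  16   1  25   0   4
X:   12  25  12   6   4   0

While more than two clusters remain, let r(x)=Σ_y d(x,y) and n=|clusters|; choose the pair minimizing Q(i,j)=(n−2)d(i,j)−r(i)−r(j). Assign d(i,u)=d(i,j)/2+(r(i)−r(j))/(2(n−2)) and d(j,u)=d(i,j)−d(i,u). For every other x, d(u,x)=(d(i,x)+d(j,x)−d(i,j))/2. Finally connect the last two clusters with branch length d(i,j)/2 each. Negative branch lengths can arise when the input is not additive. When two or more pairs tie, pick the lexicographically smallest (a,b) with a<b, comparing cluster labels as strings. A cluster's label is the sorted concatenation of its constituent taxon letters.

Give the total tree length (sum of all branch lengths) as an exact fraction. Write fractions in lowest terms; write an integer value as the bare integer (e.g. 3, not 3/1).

567/16

iteration 1: select I,Q (d=15, Q=-129); attach at lengths (63/8, 57/8); label the merged cluster IQ
  updated: d(F,IQ)=12, d(IQ,P)=33/2, d(IQ,S)=13, d(IQ,X)=8
iteration 2: select IQ,X (d=8, Q=-123/2); attach at lengths (25/4, 7/4); label the merged cluster IQX
  updated: d(F,IQX)=8, d(IQX,P)=41/4, d(IQX,S)=9/2
iteration 3: select F,IQX (d=8, Q=-127/4); attach at lengths (73/16, 55/16); label the merged cluster FIQX
  updated: d(FIQX,P)=73/8, d(FIQX,S)=-5/4
iteration 4: select FIQX,P (d=73/8, Q=-71/8); attach at lengths (55/16, 91/16); label the merged cluster FIPQX
  updated: d(FIPQX,S)=-75/16
iteration 5: select FIPQX,S (d=-75/16); attach at lengths (-75/32, -75/32); label the merged cluster FIPQSX
final tree: (((F:73/16,((I:63/8,Q:57/8):25/4,X:7/4):55/16):55/16,P:91/16):-75/32,S:-75/32)
total length: 567/16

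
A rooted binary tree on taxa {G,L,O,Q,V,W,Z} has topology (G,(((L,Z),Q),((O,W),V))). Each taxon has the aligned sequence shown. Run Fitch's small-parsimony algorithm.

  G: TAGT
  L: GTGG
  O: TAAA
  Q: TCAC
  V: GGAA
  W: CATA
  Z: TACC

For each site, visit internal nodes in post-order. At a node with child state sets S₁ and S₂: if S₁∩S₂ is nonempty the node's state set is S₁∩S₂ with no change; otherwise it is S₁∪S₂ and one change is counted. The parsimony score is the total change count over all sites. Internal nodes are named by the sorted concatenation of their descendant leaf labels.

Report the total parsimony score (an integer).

LZ@0: {G} ∪ {T} = {G,T} (union, +1)
LQZ@0: {G,T} ∩ {T} = {T} (intersection, +0)
OW@0: {T} ∪ {C} = {C,T} (union, +1)
OVW@0: {C,T} ∪ {G} = {C,G,T} (union, +1)
LOQVWZ@0: {T} ∩ {C,G,T} = {T} (intersection, +0)
GLOQVWZ@0: {T} ∩ {T} = {T} (intersection, +0)
LZ@1: {T} ∪ {A} = {A,T} (union, +1)
LQZ@1: {A,T} ∪ {C} = {A,C,T} (union, +1)
OW@1: {A} ∩ {A} = {A} (intersection, +0)
OVW@1: {A} ∪ {G} = {A,G} (union, +1)
LOQVWZ@1: {A,C,T} ∩ {A,G} = {A} (intersection, +0)
GLOQVWZ@1: {A} ∩ {A} = {A} (intersection, +0)
LZ@2: {G} ∪ {C} = {C,G} (union, +1)
LQZ@2: {C,G} ∪ {A} = {A,C,G} (union, +1)
OW@2: {A} ∪ {T} = {A,T} (union, +1)
OVW@2: {A,T} ∩ {A} = {A} (intersection, +0)
LOQVWZ@2: {A,C,G} ∩ {A} = {A} (intersection, +0)
GLOQVWZ@2: {G} ∪ {A} = {A,G} (union, +1)
LZ@3: {G} ∪ {C} = {C,G} (union, +1)
LQZ@3: {C,G} ∩ {C} = {C} (intersection, +0)
OW@3: {A} ∩ {A} = {A} (intersection, +0)
OVW@3: {A} ∩ {A} = {A} (intersection, +0)
LOQVWZ@3: {C} ∪ {A} = {A,C} (union, +1)
GLOQVWZ@3: {T} ∪ {A,C} = {A,C,T} (union, +1)
per-site changes: [3, 3, 4, 3]; total = 13

13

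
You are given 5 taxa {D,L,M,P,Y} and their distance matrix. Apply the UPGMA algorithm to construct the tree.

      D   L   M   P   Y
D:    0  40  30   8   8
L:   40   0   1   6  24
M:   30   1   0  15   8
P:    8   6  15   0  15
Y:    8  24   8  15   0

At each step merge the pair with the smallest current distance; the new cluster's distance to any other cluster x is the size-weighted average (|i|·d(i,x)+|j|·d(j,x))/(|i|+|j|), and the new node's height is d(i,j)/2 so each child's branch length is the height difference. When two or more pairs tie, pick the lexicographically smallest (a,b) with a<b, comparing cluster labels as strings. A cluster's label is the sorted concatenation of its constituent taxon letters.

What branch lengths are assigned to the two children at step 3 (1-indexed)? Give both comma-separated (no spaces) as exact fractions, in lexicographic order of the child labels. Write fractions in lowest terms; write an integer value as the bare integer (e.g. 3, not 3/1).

iteration 1: select L,M (d=1); attach at lengths (1/2, 1/2); label the merged cluster LM
  updated: d(D,LM)=35, d(LM,P)=21/2, d(LM,Y)=16
iteration 2: select D,P (d=8); attach at lengths (4, 4); label the merged cluster DP
  updated: d(DP,LM)=91/4, d(DP,Y)=23/2
iteration 3: select DP,Y (d=23/2); attach at lengths (7/4, 23/4); label the merged cluster DPY
  updated: d(DPY,LM)=41/2
iteration 4: select DPY,LM (d=41/2); attach at lengths (9/2, 39/4); label the merged cluster DLMPY
final tree: (((D:4,P:4):7/4,Y:23/4):9/2,(L:1/2,M:1/2):39/4)
total length: 123/4

7/4,23/4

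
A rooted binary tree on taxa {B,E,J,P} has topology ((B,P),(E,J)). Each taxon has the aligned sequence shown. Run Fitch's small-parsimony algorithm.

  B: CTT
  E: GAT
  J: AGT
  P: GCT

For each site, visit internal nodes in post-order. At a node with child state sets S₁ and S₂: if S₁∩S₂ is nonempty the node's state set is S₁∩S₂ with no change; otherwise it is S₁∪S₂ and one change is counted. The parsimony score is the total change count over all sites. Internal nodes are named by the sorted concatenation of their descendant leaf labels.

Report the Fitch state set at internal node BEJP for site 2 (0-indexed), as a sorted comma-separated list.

T

[col 0] BP: children B:{C}, P:{G} ∪→ {C,G}; cost 1
[col 0] EJ: children E:{G}, J:{A} ∪→ {A,G}; cost 1
[col 0] BEJP: children BP:{C,G}, EJ:{A,G} ∩→ {G}; cost 0
[col 1] BP: children B:{T}, P:{C} ∪→ {C,T}; cost 1
[col 1] EJ: children E:{A}, J:{G} ∪→ {A,G}; cost 1
[col 1] BEJP: children BP:{C,T}, EJ:{A,G} ∪→ {A,C,G,T}; cost 1
[col 2] BP: children B:{T}, P:{T} ∩→ {T}; cost 0
[col 2] EJ: children E:{T}, J:{T} ∩→ {T}; cost 0
[col 2] BEJP: children BP:{T}, EJ:{T} ∩→ {T}; cost 0
per-site changes: [2, 3, 0]; total = 5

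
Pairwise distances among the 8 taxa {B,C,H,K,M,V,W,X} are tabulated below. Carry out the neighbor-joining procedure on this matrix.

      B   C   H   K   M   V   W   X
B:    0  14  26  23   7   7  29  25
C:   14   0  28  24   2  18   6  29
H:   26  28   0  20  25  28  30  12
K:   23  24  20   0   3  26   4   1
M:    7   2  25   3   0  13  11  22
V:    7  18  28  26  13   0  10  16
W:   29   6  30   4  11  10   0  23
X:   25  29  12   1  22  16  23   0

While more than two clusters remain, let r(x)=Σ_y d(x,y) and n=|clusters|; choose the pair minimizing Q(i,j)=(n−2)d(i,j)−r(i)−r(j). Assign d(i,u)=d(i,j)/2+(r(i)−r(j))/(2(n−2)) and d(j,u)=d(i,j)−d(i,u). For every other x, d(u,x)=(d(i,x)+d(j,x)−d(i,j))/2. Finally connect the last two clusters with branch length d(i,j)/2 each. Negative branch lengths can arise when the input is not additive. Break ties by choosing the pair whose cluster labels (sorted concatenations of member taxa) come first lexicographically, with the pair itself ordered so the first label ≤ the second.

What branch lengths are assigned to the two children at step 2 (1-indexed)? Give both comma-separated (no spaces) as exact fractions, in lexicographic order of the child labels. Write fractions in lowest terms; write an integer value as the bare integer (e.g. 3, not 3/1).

iteration 1: select H,X (d=12, Q=-225); attach at lengths (113/12, 31/12); label the merged cluster HX
  updated: d(B,HX)=39/2, d(C,HX)=45/2, d(HX,K)=9/2, d(HX,M)=35/2, d(HX,V)=16, d(HX,W)=41/2
iteration 2: select HX,K (d=9/2, Q=-325/2); attach at lengths (77/20, 13/20); label the merged cluster HKX
  updated: d(B,HKX)=19, d(C,HKX)=21, d(HKX,M)=8, d(HKX,V)=75/4, d(HKX,W)=10
iteration 3: select B,V (d=7, Q=-459/4); attach at lengths (149/32, 75/32); label the merged cluster BV
  updated: d(BV,C)=25/2, d(BV,HKX)=123/8, d(BV,M)=13/2, d(BV,W)=16
iteration 4: select HKX,W (d=10, Q=-539/8); attach at lengths (331/48, 149/48); label the merged cluster HKWX
  updated: d(BV,HKWX)=171/16, d(C,HKWX)=17/2, d(HKWX,M)=9/2
iteration 5: select BV,HKWX (d=171/16, Q=-32); attach at lengths (219/32, 123/32); label the merged cluster BHKVWX
  updated: d(BHKVWX,C)=165/32, d(BHKVWX,M)=5/32
iteration 6: select BHKVWX,C (d=165/32, Q=-117/16); attach at lengths (53/32, 7/2); label the merged cluster BCHKVWX
  updated: d(BCHKVWX,M)=-3/2
iteration 7: select BCHKVWX,M (d=-3/2); attach at lengths (-3/4, -3/4); label the merged cluster BCHKMVWX
final tree: ((((B:149/32,V:75/32):219/32,(((H:113/12,X:31/12):77/20,K:13/20):331/48,W:149/48):123/32):53/32,C:7/2):-3/4,M:-3/4)
total length: 1531/32

77/20,13/20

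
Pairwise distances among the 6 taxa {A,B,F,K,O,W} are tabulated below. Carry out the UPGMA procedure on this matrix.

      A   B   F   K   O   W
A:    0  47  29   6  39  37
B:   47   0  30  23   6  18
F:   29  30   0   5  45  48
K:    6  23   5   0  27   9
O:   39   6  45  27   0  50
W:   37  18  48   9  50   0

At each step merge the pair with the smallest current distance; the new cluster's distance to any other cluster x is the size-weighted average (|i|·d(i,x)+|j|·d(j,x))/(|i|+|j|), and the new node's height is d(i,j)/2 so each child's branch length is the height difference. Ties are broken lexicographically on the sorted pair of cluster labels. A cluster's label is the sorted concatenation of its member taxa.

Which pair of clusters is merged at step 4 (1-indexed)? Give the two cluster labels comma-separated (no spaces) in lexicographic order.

step 1: merge (F,K) at d=5; branch lengths F→5/2, K→5/2; new cluster FK
  updated: d(A,FK)=35/2, d(B,FK)=53/2, d(FK,O)=36, d(FK,W)=57/2
step 2: merge (B,O) at d=6; branch lengths B→3, O→3; new cluster BO
  updated: d(A,BO)=43, d(BO,FK)=125/4, d(BO,W)=34
step 3: merge (A,FK) at d=35/2; branch lengths A→35/4, FK→25/4; new cluster AFK
  updated: d(AFK,BO)=211/6, d(AFK,W)=94/3
step 4: merge (AFK,W) at d=94/3; branch lengths AFK→83/12, W→47/3; new cluster AFKW
  updated: d(AFKW,BO)=279/8
step 5: merge (AFKW,BO) at d=279/8; branch lengths AFKW→85/48, BO→231/16; new cluster ABFKOW
final tree: (((A:35/4,(F:5/2,K:5/2):25/4):83/12,W:47/3):85/48,(B:3,O:3):231/16)
total length: 1555/24

AFK,W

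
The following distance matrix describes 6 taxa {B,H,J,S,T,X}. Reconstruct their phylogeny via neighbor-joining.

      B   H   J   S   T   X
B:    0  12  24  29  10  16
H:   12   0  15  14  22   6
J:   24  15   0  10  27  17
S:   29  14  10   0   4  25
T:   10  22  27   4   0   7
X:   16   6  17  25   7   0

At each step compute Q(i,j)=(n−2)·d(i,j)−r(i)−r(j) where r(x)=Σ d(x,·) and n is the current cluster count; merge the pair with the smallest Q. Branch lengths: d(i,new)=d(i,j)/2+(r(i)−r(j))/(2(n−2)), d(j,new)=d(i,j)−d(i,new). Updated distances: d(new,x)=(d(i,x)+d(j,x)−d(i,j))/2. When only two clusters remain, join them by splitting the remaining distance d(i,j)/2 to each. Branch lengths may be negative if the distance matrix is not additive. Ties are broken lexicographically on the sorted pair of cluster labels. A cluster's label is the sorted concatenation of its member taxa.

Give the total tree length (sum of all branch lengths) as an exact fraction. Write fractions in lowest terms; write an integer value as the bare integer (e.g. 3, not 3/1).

iteration 1: select S,T (d=4, Q=-136); attach at lengths (7/2, 1/2); label the merged cluster ST
  updated: d(B,ST)=35/2, d(H,ST)=16, d(J,ST)=33/2, d(ST,X)=14
iteration 2: select J,ST (d=33/2, Q=-87); attach at lengths (29/3, 41/6); label the merged cluster JST
  updated: d(B,JST)=25/2, d(H,JST)=29/4, d(JST,X)=29/4
iteration 3: select B,JST (d=25/2, Q=-85/2); attach at lengths (77/8, 23/8); label the merged cluster BJST
  updated: d(BJST,H)=27/8, d(BJST,X)=43/8
iteration 4: select BJST,H (d=27/8, Q=-59/4); attach at lengths (11/8, 2); label the merged cluster BHJST
  updated: d(BHJST,X)=4
iteration 5: select BHJST,X (d=4); attach at lengths (2, 2); label the merged cluster BHJSTX
final tree: (((B:77/8,(J:29/3,(S:7/2,T:1/2):41/6):23/8):11/8,H:2):2,X:2)
total length: 323/8

323/8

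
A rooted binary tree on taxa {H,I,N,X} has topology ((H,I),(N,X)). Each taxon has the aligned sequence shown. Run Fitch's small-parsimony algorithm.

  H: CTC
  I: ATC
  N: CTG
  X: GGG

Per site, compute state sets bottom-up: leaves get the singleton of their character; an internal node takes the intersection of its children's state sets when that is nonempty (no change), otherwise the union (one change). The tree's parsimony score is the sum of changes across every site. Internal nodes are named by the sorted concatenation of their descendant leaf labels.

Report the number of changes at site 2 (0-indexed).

1

[col 0] HI: children H:{C}, I:{A} ∪→ {A,C}; cost 1
[col 0] NX: children N:{C}, X:{G} ∪→ {C,G}; cost 1
[col 0] HINX: children HI:{A,C}, NX:{C,G} ∩→ {C}; cost 0
[col 1] HI: children H:{T}, I:{T} ∩→ {T}; cost 0
[col 1] NX: children N:{T}, X:{G} ∪→ {G,T}; cost 1
[col 1] HINX: children HI:{T}, NX:{G,T} ∩→ {T}; cost 0
[col 2] HI: children H:{C}, I:{C} ∩→ {C}; cost 0
[col 2] NX: children N:{G}, X:{G} ∩→ {G}; cost 0
[col 2] HINX: children HI:{C}, NX:{G} ∪→ {C,G}; cost 1
per-site changes: [2, 1, 1]; total = 4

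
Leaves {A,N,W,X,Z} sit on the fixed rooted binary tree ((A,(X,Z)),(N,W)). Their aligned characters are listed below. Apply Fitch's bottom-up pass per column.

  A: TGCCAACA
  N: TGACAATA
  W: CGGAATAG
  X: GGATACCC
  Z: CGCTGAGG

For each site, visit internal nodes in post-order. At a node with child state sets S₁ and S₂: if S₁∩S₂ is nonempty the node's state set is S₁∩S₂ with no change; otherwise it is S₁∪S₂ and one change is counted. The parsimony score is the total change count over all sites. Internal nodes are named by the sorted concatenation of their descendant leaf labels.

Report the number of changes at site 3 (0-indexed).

2

site 0, node XZ: X={G} ∪ Z={C} → {C,G} (+1)
site 0, node AXZ: A={T} ∪ XZ={C,G} → {C,G,T} (+1)
site 0, node NW: N={T} ∪ W={C} → {C,T} (+1)
site 0, node ANWXZ: AXZ={C,G,T} ∩ NW={C,T} → {C,T} (+0)
site 1, node XZ: X={G} ∩ Z={G} → {G} (+0)
site 1, node AXZ: A={G} ∩ XZ={G} → {G} (+0)
site 1, node NW: N={G} ∩ W={G} → {G} (+0)
site 1, node ANWXZ: AXZ={G} ∩ NW={G} → {G} (+0)
site 2, node XZ: X={A} ∪ Z={C} → {A,C} (+1)
site 2, node AXZ: A={C} ∩ XZ={A,C} → {C} (+0)
site 2, node NW: N={A} ∪ W={G} → {A,G} (+1)
site 2, node ANWXZ: AXZ={C} ∪ NW={A,G} → {A,C,G} (+1)
site 3, node XZ: X={T} ∩ Z={T} → {T} (+0)
site 3, node AXZ: A={C} ∪ XZ={T} → {C,T} (+1)
site 3, node NW: N={C} ∪ W={A} → {A,C} (+1)
site 3, node ANWXZ: AXZ={C,T} ∩ NW={A,C} → {C} (+0)
site 4, node XZ: X={A} ∪ Z={G} → {A,G} (+1)
site 4, node AXZ: A={A} ∩ XZ={A,G} → {A} (+0)
site 4, node NW: N={A} ∩ W={A} → {A} (+0)
site 4, node ANWXZ: AXZ={A} ∩ NW={A} → {A} (+0)
site 5, node XZ: X={C} ∪ Z={A} → {A,C} (+1)
site 5, node AXZ: A={A} ∩ XZ={A,C} → {A} (+0)
site 5, node NW: N={A} ∪ W={T} → {A,T} (+1)
site 5, node ANWXZ: AXZ={A} ∩ NW={A,T} → {A} (+0)
site 6, node XZ: X={C} ∪ Z={G} → {C,G} (+1)
site 6, node AXZ: A={C} ∩ XZ={C,G} → {C} (+0)
site 6, node NW: N={T} ∪ W={A} → {A,T} (+1)
site 6, node ANWXZ: AXZ={C} ∪ NW={A,T} → {A,C,T} (+1)
site 7, node XZ: X={C} ∪ Z={G} → {C,G} (+1)
site 7, node AXZ: A={A} ∪ XZ={C,G} → {A,C,G} (+1)
site 7, node NW: N={A} ∪ W={G} → {A,G} (+1)
site 7, node ANWXZ: AXZ={A,C,G} ∩ NW={A,G} → {A,G} (+0)
per-site changes: [3, 0, 3, 2, 1, 2, 3, 3]; total = 17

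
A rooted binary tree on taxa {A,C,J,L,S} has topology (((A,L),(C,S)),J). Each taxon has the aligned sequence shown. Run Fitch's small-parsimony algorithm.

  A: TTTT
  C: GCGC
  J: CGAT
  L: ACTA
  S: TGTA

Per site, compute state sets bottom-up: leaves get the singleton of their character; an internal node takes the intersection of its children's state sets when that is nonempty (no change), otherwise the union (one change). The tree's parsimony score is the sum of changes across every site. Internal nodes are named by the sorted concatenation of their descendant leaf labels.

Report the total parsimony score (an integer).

AL@0: {T} ∪ {A} = {A,T} (union, +1)
CS@0: {G} ∪ {T} = {G,T} (union, +1)
ACLS@0: {A,T} ∩ {G,T} = {T} (intersection, +0)
ACJLS@0: {T} ∪ {C} = {C,T} (union, +1)
AL@1: {T} ∪ {C} = {C,T} (union, +1)
CS@1: {C} ∪ {G} = {C,G} (union, +1)
ACLS@1: {C,T} ∩ {C,G} = {C} (intersection, +0)
ACJLS@1: {C} ∪ {G} = {C,G} (union, +1)
AL@2: {T} ∩ {T} = {T} (intersection, +0)
CS@2: {G} ∪ {T} = {G,T} (union, +1)
ACLS@2: {T} ∩ {G,T} = {T} (intersection, +0)
ACJLS@2: {T} ∪ {A} = {A,T} (union, +1)
AL@3: {T} ∪ {A} = {A,T} (union, +1)
CS@3: {C} ∪ {A} = {A,C} (union, +1)
ACLS@3: {A,T} ∩ {A,C} = {A} (intersection, +0)
ACJLS@3: {A} ∪ {T} = {A,T} (union, +1)
per-site changes: [3, 3, 2, 3]; total = 11

11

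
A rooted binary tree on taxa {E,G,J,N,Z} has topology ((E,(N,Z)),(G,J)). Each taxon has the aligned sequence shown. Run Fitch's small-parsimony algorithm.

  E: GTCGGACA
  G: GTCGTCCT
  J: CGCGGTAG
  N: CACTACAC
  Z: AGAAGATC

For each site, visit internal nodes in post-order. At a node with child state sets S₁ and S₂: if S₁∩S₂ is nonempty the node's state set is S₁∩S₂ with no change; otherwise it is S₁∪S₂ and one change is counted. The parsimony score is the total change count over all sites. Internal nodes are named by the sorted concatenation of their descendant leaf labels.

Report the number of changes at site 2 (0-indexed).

NZ@0: {C} ∪ {A} = {A,C} (union, +1)
ENZ@0: {G} ∪ {A,C} = {A,C,G} (union, +1)
GJ@0: {G} ∪ {C} = {C,G} (union, +1)
EGJNZ@0: {A,C,G} ∩ {C,G} = {C,G} (intersection, +0)
NZ@1: {A} ∪ {G} = {A,G} (union, +1)
ENZ@1: {T} ∪ {A,G} = {A,G,T} (union, +1)
GJ@1: {T} ∪ {G} = {G,T} (union, +1)
EGJNZ@1: {A,G,T} ∩ {G,T} = {G,T} (intersection, +0)
NZ@2: {C} ∪ {A} = {A,C} (union, +1)
ENZ@2: {C} ∩ {A,C} = {C} (intersection, +0)
GJ@2: {C} ∩ {C} = {C} (intersection, +0)
EGJNZ@2: {C} ∩ {C} = {C} (intersection, +0)
NZ@3: {T} ∪ {A} = {A,T} (union, +1)
ENZ@3: {G} ∪ {A,T} = {A,G,T} (union, +1)
GJ@3: {G} ∩ {G} = {G} (intersection, +0)
EGJNZ@3: {A,G,T} ∩ {G} = {G} (intersection, +0)
NZ@4: {A} ∪ {G} = {A,G} (union, +1)
ENZ@4: {G} ∩ {A,G} = {G} (intersection, +0)
GJ@4: {T} ∪ {G} = {G,T} (union, +1)
EGJNZ@4: {G} ∩ {G,T} = {G} (intersection, +0)
NZ@5: {C} ∪ {A} = {A,C} (union, +1)
ENZ@5: {A} ∩ {A,C} = {A} (intersection, +0)
GJ@5: {C} ∪ {T} = {C,T} (union, +1)
EGJNZ@5: {A} ∪ {C,T} = {A,C,T} (union, +1)
NZ@6: {A} ∪ {T} = {A,T} (union, +1)
ENZ@6: {C} ∪ {A,T} = {A,C,T} (union, +1)
GJ@6: {C} ∪ {A} = {A,C} (union, +1)
EGJNZ@6: {A,C,T} ∩ {A,C} = {A,C} (intersection, +0)
NZ@7: {C} ∩ {C} = {C} (intersection, +0)
ENZ@7: {A} ∪ {C} = {A,C} (union, +1)
GJ@7: {T} ∪ {G} = {G,T} (union, +1)
EGJNZ@7: {A,C} ∪ {G,T} = {A,C,G,T} (union, +1)
per-site changes: [3, 3, 1, 2, 2, 3, 3, 3]; total = 20

1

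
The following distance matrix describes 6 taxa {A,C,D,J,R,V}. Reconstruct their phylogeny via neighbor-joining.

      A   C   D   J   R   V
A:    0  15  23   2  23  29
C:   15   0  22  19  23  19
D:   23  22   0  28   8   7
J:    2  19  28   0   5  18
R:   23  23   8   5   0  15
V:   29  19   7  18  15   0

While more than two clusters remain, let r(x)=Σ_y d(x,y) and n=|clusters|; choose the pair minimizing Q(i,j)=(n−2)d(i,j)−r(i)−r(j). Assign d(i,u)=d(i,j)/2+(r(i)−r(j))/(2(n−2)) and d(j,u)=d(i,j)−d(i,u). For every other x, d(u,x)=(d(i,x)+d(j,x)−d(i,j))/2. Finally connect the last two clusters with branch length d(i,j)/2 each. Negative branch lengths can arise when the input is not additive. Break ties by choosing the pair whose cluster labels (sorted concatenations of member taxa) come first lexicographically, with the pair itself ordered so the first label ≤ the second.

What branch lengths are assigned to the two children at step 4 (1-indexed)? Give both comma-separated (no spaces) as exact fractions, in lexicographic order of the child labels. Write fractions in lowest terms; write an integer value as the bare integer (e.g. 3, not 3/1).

1. join A+J (d=2, Q=-156) ⇒ AJ; edges |A|=7/2, |J|=-3/2
  updated: d(AJ,C)=16, d(AJ,D)=49/2, d(AJ,R)=13, d(AJ,V)=45/2
2. join AJ+C (d=16, Q=-108) ⇒ ACJ; edges |AJ|=22/3, |C|=26/3
  updated: d(ACJ,D)=61/4, d(ACJ,R)=10, d(ACJ,V)=51/4
3. join ACJ+R (d=10, Q=-51) ⇒ ACJR; edges |ACJ|=25/4, |R|=15/4
  updated: d(ACJR,D)=53/8, d(ACJR,V)=71/8
4. join ACJR+D (d=53/8, Q=-45/2) ⇒ ACDJR; edges |ACJR|=17/4, |D|=19/8
  updated: d(ACDJR,V)=37/8
5. join ACDJR+V (d=37/8) ⇒ ACDJRV; edges |ACDJR|=37/16, |V|=37/16
final tree: (((((A:7/2,J:-3/2):22/3,C:26/3):25/4,R:15/4):17/4,D:19/8):37/16,V:37/16)
total length: 157/4

17/4,19/8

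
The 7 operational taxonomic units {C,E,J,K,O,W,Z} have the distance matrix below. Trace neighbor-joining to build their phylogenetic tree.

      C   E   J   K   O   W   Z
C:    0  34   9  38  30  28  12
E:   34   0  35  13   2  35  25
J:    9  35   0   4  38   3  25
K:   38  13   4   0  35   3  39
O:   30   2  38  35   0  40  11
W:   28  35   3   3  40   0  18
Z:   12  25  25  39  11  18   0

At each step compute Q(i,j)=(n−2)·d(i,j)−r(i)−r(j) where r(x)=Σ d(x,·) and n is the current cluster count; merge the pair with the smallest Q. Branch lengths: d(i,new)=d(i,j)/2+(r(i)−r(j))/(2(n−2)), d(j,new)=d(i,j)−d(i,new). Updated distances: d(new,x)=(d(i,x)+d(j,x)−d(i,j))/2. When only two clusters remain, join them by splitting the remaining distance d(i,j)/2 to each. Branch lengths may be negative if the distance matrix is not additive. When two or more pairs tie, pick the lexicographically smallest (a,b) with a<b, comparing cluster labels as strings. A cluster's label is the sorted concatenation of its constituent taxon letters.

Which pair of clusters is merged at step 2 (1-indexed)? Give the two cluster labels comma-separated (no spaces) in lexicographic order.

EO,Z

1. join E+O (d=2, Q=-290) ⇒ EO; edges |E|=-1/5, |O|=11/5
  updated: d(C,EO)=31, d(EO,J)=71/2, d(EO,K)=23, d(EO,W)=73/2, d(EO,Z)=17
2. join EO+Z (d=17, Q=-186) ⇒ EOZ; edges |EO|=25/2, |Z|=9/2
  updated: d(C,EOZ)=13, d(EOZ,J)=87/4, d(EOZ,K)=45/2, d(EOZ,W)=75/4
3. join C+EOZ (d=13, Q=-125) ⇒ CEOZ; edges |C|=17/2, |EOZ|=9/2
  updated: d(CEOZ,J)=71/8, d(CEOZ,K)=95/4, d(CEOZ,W)=135/8
4. join CEOZ+J (d=71/8, Q=-381/8) ⇒ CEJOZ; edges |CEOZ|=411/32, |J|=-127/32
  updated: d(CEJOZ,K)=151/16, d(CEJOZ,W)=11/2
5. join CEJOZ+K (d=151/16, Q=-287/16) ⇒ CEJKOZ; edges |CEJOZ|=191/32, |K|=111/32
  updated: d(CEJKOZ,W)=-15/32
6. join CEJKOZ+W (d=-15/32) ⇒ CEJKOWZ; edges |CEJKOZ|=-15/64, |W|=-15/64
final tree: ((((C:17/2,((E:-1/5,O:11/5):25/2,Z:9/2):9/2):411/32,J:-127/32):191/32,K:111/32):-15/64,W:-15/64)
total length: 1595/32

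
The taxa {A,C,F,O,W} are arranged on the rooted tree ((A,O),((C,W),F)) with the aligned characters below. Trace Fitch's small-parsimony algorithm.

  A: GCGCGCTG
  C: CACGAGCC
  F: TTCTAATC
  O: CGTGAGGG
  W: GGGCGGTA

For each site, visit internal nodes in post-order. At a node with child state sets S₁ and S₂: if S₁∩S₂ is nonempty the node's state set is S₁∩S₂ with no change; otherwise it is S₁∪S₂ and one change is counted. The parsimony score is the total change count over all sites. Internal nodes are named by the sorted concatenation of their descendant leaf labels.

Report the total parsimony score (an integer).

site 0, node AO: A={G} ∪ O={C} → {C,G} (+1)
site 0, node CW: C={C} ∪ W={G} → {C,G} (+1)
site 0, node CFW: CW={C,G} ∪ F={T} → {C,G,T} (+1)
site 0, node ACFOW: AO={C,G} ∩ CFW={C,G,T} → {C,G} (+0)
site 1, node AO: A={C} ∪ O={G} → {C,G} (+1)
site 1, node CW: C={A} ∪ W={G} → {A,G} (+1)
site 1, node CFW: CW={A,G} ∪ F={T} → {A,G,T} (+1)
site 1, node ACFOW: AO={C,G} ∩ CFW={A,G,T} → {G} (+0)
site 2, node AO: A={G} ∪ O={T} → {G,T} (+1)
site 2, node CW: C={C} ∪ W={G} → {C,G} (+1)
site 2, node CFW: CW={C,G} ∩ F={C} → {C} (+0)
site 2, node ACFOW: AO={G,T} ∪ CFW={C} → {C,G,T} (+1)
site 3, node AO: A={C} ∪ O={G} → {C,G} (+1)
site 3, node CW: C={G} ∪ W={C} → {C,G} (+1)
site 3, node CFW: CW={C,G} ∪ F={T} → {C,G,T} (+1)
site 3, node ACFOW: AO={C,G} ∩ CFW={C,G,T} → {C,G} (+0)
site 4, node AO: A={G} ∪ O={A} → {A,G} (+1)
site 4, node CW: C={A} ∪ W={G} → {A,G} (+1)
site 4, node CFW: CW={A,G} ∩ F={A} → {A} (+0)
site 4, node ACFOW: AO={A,G} ∩ CFW={A} → {A} (+0)
site 5, node AO: A={C} ∪ O={G} → {C,G} (+1)
site 5, node CW: C={G} ∩ W={G} → {G} (+0)
site 5, node CFW: CW={G} ∪ F={A} → {A,G} (+1)
site 5, node ACFOW: AO={C,G} ∩ CFW={A,G} → {G} (+0)
site 6, node AO: A={T} ∪ O={G} → {G,T} (+1)
site 6, node CW: C={C} ∪ W={T} → {C,T} (+1)
site 6, node CFW: CW={C,T} ∩ F={T} → {T} (+0)
site 6, node ACFOW: AO={G,T} ∩ CFW={T} → {T} (+0)
site 7, node AO: A={G} ∩ O={G} → {G} (+0)
site 7, node CW: C={C} ∪ W={A} → {A,C} (+1)
site 7, node CFW: CW={A,C} ∩ F={C} → {C} (+0)
site 7, node ACFOW: AO={G} ∪ CFW={C} → {C,G} (+1)
per-site changes: [3, 3, 3, 3, 2, 2, 2, 2]; total = 20

20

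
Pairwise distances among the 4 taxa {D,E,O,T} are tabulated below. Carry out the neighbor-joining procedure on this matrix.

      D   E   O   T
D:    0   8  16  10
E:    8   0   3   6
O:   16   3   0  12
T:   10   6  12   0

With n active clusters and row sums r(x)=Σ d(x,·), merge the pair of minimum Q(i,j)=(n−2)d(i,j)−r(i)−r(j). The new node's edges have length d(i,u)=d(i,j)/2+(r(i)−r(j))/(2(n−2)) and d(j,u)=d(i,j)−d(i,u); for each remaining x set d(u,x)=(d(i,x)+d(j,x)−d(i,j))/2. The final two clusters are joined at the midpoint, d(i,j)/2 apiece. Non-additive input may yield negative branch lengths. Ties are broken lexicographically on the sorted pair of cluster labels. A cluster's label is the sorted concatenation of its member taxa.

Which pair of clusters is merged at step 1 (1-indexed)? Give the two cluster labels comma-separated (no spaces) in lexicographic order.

step 1: merge (D,T) at d=10, Q=-42; branch lengths D→13/2, T→7/2; new cluster DT
  updated: d(DT,E)=2, d(DT,O)=9
step 2: merge (DT,E) at d=2, Q=-14; branch lengths DT→4, E→-2; new cluster DET
  updated: d(DET,O)=5
step 3: merge (DET,O) at d=5; branch lengths DET→5/2, O→5/2; new cluster DEOT
final tree: (((D:13/2,T:7/2):4,E:-2):5/2,O:5/2)
total length: 17

D,T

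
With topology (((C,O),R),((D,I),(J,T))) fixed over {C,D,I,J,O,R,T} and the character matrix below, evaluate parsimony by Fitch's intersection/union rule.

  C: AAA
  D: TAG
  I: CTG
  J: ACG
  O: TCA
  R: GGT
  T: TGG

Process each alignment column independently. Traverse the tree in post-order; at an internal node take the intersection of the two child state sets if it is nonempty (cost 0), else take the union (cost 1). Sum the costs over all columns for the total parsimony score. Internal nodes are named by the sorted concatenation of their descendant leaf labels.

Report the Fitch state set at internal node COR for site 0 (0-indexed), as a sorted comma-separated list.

A,G,T

CO@0: {A} ∪ {T} = {A,T} (union, +1)
COR@0: {A,T} ∪ {G} = {A,G,T} (union, +1)
DI@0: {T} ∪ {C} = {C,T} (union, +1)
JT@0: {A} ∪ {T} = {A,T} (union, +1)
DIJT@0: {C,T} ∩ {A,T} = {T} (intersection, +0)
CDIJORT@0: {A,G,T} ∩ {T} = {T} (intersection, +0)
CO@1: {A} ∪ {C} = {A,C} (union, +1)
COR@1: {A,C} ∪ {G} = {A,C,G} (union, +1)
DI@1: {A} ∪ {T} = {A,T} (union, +1)
JT@1: {C} ∪ {G} = {C,G} (union, +1)
DIJT@1: {A,T} ∪ {C,G} = {A,C,G,T} (union, +1)
CDIJORT@1: {A,C,G} ∩ {A,C,G,T} = {A,C,G} (intersection, +0)
CO@2: {A} ∩ {A} = {A} (intersection, +0)
COR@2: {A} ∪ {T} = {A,T} (union, +1)
DI@2: {G} ∩ {G} = {G} (intersection, +0)
JT@2: {G} ∩ {G} = {G} (intersection, +0)
DIJT@2: {G} ∩ {G} = {G} (intersection, +0)
CDIJORT@2: {A,T} ∪ {G} = {A,G,T} (union, +1)
per-site changes: [4, 5, 2]; total = 11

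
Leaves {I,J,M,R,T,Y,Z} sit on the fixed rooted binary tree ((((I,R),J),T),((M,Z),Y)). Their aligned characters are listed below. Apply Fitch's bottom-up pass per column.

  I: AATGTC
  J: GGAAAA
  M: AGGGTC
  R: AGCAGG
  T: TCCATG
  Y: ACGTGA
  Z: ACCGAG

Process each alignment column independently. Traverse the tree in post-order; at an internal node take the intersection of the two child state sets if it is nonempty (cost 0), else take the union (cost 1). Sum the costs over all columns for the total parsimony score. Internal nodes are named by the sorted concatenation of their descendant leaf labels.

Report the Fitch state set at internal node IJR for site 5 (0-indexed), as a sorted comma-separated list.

IR@0: {A} ∩ {A} = {A} (intersection, +0)
IJR@0: {A} ∪ {G} = {A,G} (union, +1)
IJRT@0: {A,G} ∪ {T} = {A,G,T} (union, +1)
MZ@0: {A} ∩ {A} = {A} (intersection, +0)
MYZ@0: {A} ∩ {A} = {A} (intersection, +0)
IJMRTYZ@0: {A,G,T} ∩ {A} = {A} (intersection, +0)
IR@1: {A} ∪ {G} = {A,G} (union, +1)
IJR@1: {A,G} ∩ {G} = {G} (intersection, +0)
IJRT@1: {G} ∪ {C} = {C,G} (union, +1)
MZ@1: {G} ∪ {C} = {C,G} (union, +1)
MYZ@1: {C,G} ∩ {C} = {C} (intersection, +0)
IJMRTYZ@1: {C,G} ∩ {C} = {C} (intersection, +0)
IR@2: {T} ∪ {C} = {C,T} (union, +1)
IJR@2: {C,T} ∪ {A} = {A,C,T} (union, +1)
IJRT@2: {A,C,T} ∩ {C} = {C} (intersection, +0)
MZ@2: {G} ∪ {C} = {C,G} (union, +1)
MYZ@2: {C,G} ∩ {G} = {G} (intersection, +0)
IJMRTYZ@2: {C} ∪ {G} = {C,G} (union, +1)
IR@3: {G} ∪ {A} = {A,G} (union, +1)
IJR@3: {A,G} ∩ {A} = {A} (intersection, +0)
IJRT@3: {A} ∩ {A} = {A} (intersection, +0)
MZ@3: {G} ∩ {G} = {G} (intersection, +0)
MYZ@3: {G} ∪ {T} = {G,T} (union, +1)
IJMRTYZ@3: {A} ∪ {G,T} = {A,G,T} (union, +1)
IR@4: {T} ∪ {G} = {G,T} (union, +1)
IJR@4: {G,T} ∪ {A} = {A,G,T} (union, +1)
IJRT@4: {A,G,T} ∩ {T} = {T} (intersection, +0)
MZ@4: {T} ∪ {A} = {A,T} (union, +1)
MYZ@4: {A,T} ∪ {G} = {A,G,T} (union, +1)
IJMRTYZ@4: {T} ∩ {A,G,T} = {T} (intersection, +0)
IR@5: {C} ∪ {G} = {C,G} (union, +1)
IJR@5: {C,G} ∪ {A} = {A,C,G} (union, +1)
IJRT@5: {A,C,G} ∩ {G} = {G} (intersection, +0)
MZ@5: {C} ∪ {G} = {C,G} (union, +1)
MYZ@5: {C,G} ∪ {A} = {A,C,G} (union, +1)
IJMRTYZ@5: {G} ∩ {A,C,G} = {G} (intersection, +0)
per-site changes: [2, 3, 4, 3, 4, 4]; total = 20

A,C,G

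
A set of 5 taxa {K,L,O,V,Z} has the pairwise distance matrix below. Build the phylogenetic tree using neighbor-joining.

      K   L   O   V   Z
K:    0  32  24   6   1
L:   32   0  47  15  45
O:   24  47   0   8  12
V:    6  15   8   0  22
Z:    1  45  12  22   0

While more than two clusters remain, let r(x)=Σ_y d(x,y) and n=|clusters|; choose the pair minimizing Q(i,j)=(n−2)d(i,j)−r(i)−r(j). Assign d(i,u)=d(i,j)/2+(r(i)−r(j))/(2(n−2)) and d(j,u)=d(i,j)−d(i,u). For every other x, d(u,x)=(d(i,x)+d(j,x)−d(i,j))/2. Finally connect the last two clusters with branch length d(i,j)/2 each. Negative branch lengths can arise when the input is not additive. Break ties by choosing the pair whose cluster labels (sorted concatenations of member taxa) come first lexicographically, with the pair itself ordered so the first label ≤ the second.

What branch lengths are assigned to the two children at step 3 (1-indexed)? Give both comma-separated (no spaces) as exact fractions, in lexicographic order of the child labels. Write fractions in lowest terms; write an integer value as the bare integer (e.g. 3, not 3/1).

63/8,83/8

step 1: merge (L,V) at d=15, Q=-145; branch lengths L→133/6, V→-43/6; new cluster LV
  updated: d(K,LV)=23/2, d(LV,O)=20, d(LV,Z)=26
step 2: merge (K,Z) at d=1, Q=-147/2; branch lengths K→-1/8, Z→9/8; new cluster KZ
  updated: d(KZ,LV)=73/4, d(KZ,O)=35/2
step 3: merge (KZ,LV) at d=73/4, Q=-223/4; branch lengths KZ→63/8, LV→83/8; new cluster KLVZ
  updated: d(KLVZ,O)=77/8
step 4: merge (KLVZ,O) at d=77/8; branch lengths KLVZ→77/16, O→77/16; new cluster KLOVZ
final tree: (((K:-1/8,Z:9/8):63/8,(L:133/6,V:-43/6):83/8):77/16,O:77/16)
total length: 351/8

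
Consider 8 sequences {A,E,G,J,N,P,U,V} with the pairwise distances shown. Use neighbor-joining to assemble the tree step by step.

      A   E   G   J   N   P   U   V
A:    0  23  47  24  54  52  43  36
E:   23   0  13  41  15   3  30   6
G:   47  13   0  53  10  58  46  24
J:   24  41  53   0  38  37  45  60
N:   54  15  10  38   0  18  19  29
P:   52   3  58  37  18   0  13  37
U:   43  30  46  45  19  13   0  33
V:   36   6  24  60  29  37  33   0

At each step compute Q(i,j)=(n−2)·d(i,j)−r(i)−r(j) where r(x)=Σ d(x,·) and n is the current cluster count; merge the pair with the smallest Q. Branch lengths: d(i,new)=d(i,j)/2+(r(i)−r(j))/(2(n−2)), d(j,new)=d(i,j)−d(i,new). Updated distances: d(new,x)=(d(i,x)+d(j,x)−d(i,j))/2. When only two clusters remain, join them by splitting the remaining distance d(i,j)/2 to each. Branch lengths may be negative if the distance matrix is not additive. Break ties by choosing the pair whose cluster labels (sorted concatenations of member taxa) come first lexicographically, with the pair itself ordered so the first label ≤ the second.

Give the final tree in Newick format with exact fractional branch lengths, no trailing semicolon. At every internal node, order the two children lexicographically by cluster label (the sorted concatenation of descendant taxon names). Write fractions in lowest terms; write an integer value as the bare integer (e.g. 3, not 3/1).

(((((A:125/12,J:163/12):17,(P:107/20,U:153/20):35/4):5,(G:141/16,N:19/16):19/2):11/4,E:-71/16):167/32,V:167/32)

iteration 1: select A,J (d=24, Q=-433); attach at lengths (125/12, 163/12); label the merged cluster AJ
  updated: d(AJ,E)=20, d(AJ,G)=38, d(AJ,N)=34, d(AJ,P)=65/2, d(AJ,U)=32, d(AJ,V)=36
iteration 2: select P,U (d=13, Q=-539/2); attach at lengths (107/20, 153/20); label the merged cluster PU
  updated: d(AJ,PU)=103/4, d(E,PU)=10, d(G,PU)=91/2, d(N,PU)=12, d(PU,V)=57/2
iteration 3: select G,N (d=10, Q=-381/2); attach at lengths (141/16, 19/16); label the merged cluster GN
  updated: d(AJ,GN)=31, d(E,GN)=9, d(GN,PU)=95/4, d(GN,V)=43/2
iteration 4: select AJ,PU (d=103/4, Q=-247/2); attach at lengths (17, 35/4); label the merged cluster AJPU
  updated: d(AJPU,E)=17/8, d(AJPU,GN)=29/2, d(AJPU,V)=155/8
iteration 5: select AJPU,GN (d=29/2, Q=-52); attach at lengths (5, 19/2); label the merged cluster AGJNPU
  updated: d(AGJNPU,E)=-27/16, d(AGJNPU,V)=211/16
iteration 6: select AGJNPU,E (d=-27/16, Q=-35/2); attach at lengths (11/4, -71/16); label the merged cluster AEGJNPU
  updated: d(AEGJNPU,V)=167/16
iteration 7: select AEGJNPU,V (d=167/16); attach at lengths (167/32, 167/32); label the merged cluster AEGJNPUV
final tree: (((((A:125/12,J:163/12):17,(P:107/20,U:153/20):35/4):5,(G:141/16,N:19/16):19/2):11/4,E:-71/16):167/32,V:167/32)
total length: 96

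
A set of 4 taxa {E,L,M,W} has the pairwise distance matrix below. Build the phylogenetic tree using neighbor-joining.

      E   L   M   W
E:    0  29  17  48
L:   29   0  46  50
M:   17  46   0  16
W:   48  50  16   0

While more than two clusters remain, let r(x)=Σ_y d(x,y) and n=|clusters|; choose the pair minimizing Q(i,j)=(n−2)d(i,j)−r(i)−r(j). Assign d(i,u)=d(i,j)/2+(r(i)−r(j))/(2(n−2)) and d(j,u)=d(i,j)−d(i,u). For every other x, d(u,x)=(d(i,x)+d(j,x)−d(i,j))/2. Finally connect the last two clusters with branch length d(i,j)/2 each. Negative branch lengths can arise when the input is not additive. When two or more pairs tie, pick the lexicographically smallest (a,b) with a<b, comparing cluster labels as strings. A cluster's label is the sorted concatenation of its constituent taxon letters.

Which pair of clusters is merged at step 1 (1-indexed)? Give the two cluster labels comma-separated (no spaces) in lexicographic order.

1. join E+L (d=29, Q=-161) ⇒ EL; edges |E|=27/4, |L|=89/4
  updated: d(EL,M)=17, d(EL,W)=69/2
2. join EL+M (d=17, Q=-135/2) ⇒ ELM; edges |EL|=71/4, |M|=-3/4
  updated: d(ELM,W)=67/4
3. join ELM+W (d=67/4) ⇒ ELMW; edges |ELM|=67/8, |W|=67/8
final tree: (((E:27/4,L:89/4):71/4,M:-3/4):67/8,W:67/8)
total length: 251/4

E,L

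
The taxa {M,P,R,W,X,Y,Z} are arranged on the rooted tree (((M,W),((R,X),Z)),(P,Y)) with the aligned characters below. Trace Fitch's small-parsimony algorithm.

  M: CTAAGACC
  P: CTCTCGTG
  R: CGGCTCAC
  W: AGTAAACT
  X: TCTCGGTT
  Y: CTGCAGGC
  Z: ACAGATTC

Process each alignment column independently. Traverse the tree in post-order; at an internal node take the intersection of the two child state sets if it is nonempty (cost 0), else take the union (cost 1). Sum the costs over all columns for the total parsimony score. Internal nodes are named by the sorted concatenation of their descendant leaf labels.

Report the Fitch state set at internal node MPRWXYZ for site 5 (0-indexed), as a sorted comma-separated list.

G

[col 0] MW: children M:{C}, W:{A} ∪→ {A,C}; cost 1
[col 0] RX: children R:{C}, X:{T} ∪→ {C,T}; cost 1
[col 0] RXZ: children RX:{C,T}, Z:{A} ∪→ {A,C,T}; cost 1
[col 0] MRWXZ: children MW:{A,C}, RXZ:{A,C,T} ∩→ {A,C}; cost 0
[col 0] PY: children P:{C}, Y:{C} ∩→ {C}; cost 0
[col 0] MPRWXYZ: children MRWXZ:{A,C}, PY:{C} ∩→ {C}; cost 0
[col 1] MW: children M:{T}, W:{G} ∪→ {G,T}; cost 1
[col 1] RX: children R:{G}, X:{C} ∪→ {C,G}; cost 1
[col 1] RXZ: children RX:{C,G}, Z:{C} ∩→ {C}; cost 0
[col 1] MRWXZ: children MW:{G,T}, RXZ:{C} ∪→ {C,G,T}; cost 1
[col 1] PY: children P:{T}, Y:{T} ∩→ {T}; cost 0
[col 1] MPRWXYZ: children MRWXZ:{C,G,T}, PY:{T} ∩→ {T}; cost 0
[col 2] MW: children M:{A}, W:{T} ∪→ {A,T}; cost 1
[col 2] RX: children R:{G}, X:{T} ∪→ {G,T}; cost 1
[col 2] RXZ: children RX:{G,T}, Z:{A} ∪→ {A,G,T}; cost 1
[col 2] MRWXZ: children MW:{A,T}, RXZ:{A,G,T} ∩→ {A,T}; cost 0
[col 2] PY: children P:{C}, Y:{G} ∪→ {C,G}; cost 1
[col 2] MPRWXYZ: children MRWXZ:{A,T}, PY:{C,G} ∪→ {A,C,G,T}; cost 1
[col 3] MW: children M:{A}, W:{A} ∩→ {A}; cost 0
[col 3] RX: children R:{C}, X:{C} ∩→ {C}; cost 0
[col 3] RXZ: children RX:{C}, Z:{G} ∪→ {C,G}; cost 1
[col 3] MRWXZ: children MW:{A}, RXZ:{C,G} ∪→ {A,C,G}; cost 1
[col 3] PY: children P:{T}, Y:{C} ∪→ {C,T}; cost 1
[col 3] MPRWXYZ: children MRWXZ:{A,C,G}, PY:{C,T} ∩→ {C}; cost 0
[col 4] MW: children M:{G}, W:{A} ∪→ {A,G}; cost 1
[col 4] RX: children R:{T}, X:{G} ∪→ {G,T}; cost 1
[col 4] RXZ: children RX:{G,T}, Z:{A} ∪→ {A,G,T}; cost 1
[col 4] MRWXZ: children MW:{A,G}, RXZ:{A,G,T} ∩→ {A,G}; cost 0
[col 4] PY: children P:{C}, Y:{A} ∪→ {A,C}; cost 1
[col 4] MPRWXYZ: children MRWXZ:{A,G}, PY:{A,C} ∩→ {A}; cost 0
[col 5] MW: children M:{A}, W:{A} ∩→ {A}; cost 0
[col 5] RX: children R:{C}, X:{G} ∪→ {C,G}; cost 1
[col 5] RXZ: children RX:{C,G}, Z:{T} ∪→ {C,G,T}; cost 1
[col 5] MRWXZ: children MW:{A}, RXZ:{C,G,T} ∪→ {A,C,G,T}; cost 1
[col 5] PY: children P:{G}, Y:{G} ∩→ {G}; cost 0
[col 5] MPRWXYZ: children MRWXZ:{A,C,G,T}, PY:{G} ∩→ {G}; cost 0
[col 6] MW: children M:{C}, W:{C} ∩→ {C}; cost 0
[col 6] RX: children R:{A}, X:{T} ∪→ {A,T}; cost 1
[col 6] RXZ: children RX:{A,T}, Z:{T} ∩→ {T}; cost 0
[col 6] MRWXZ: children MW:{C}, RXZ:{T} ∪→ {C,T}; cost 1
[col 6] PY: children P:{T}, Y:{G} ∪→ {G,T}; cost 1
[col 6] MPRWXYZ: children MRWXZ:{C,T}, PY:{G,T} ∩→ {T}; cost 0
[col 7] MW: children M:{C}, W:{T} ∪→ {C,T}; cost 1
[col 7] RX: children R:{C}, X:{T} ∪→ {C,T}; cost 1
[col 7] RXZ: children RX:{C,T}, Z:{C} ∩→ {C}; cost 0
[col 7] MRWXZ: children MW:{C,T}, RXZ:{C} ∩→ {C}; cost 0
[col 7] PY: children P:{G}, Y:{C} ∪→ {C,G}; cost 1
[col 7] MPRWXYZ: children MRWXZ:{C}, PY:{C,G} ∩→ {C}; cost 0
per-site changes: [3, 3, 5, 3, 4, 3, 3, 3]; total = 27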